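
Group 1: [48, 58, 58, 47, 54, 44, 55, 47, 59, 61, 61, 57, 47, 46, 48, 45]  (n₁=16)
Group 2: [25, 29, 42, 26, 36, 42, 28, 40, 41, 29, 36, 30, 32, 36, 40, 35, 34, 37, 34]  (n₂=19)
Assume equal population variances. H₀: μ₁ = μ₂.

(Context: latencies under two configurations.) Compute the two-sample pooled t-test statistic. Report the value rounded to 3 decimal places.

test statistic = 9.137

x̄₁=52.188, s₁=6.199, n₁=16
x̄₂=34.316, s₂=5.375, n₂=19
s_p² = [15·6.199² + 18·5.375²]/33 = 33.2286
SE = √(s_p²·(1/16+1/19)) = 1.9559
t = (52.188−34.316)/1.9559 = 9.1372
df = 33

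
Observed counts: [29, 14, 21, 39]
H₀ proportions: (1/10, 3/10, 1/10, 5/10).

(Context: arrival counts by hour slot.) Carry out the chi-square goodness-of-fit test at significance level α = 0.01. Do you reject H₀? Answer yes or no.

n = 103; E_i = n·p_i = [10.30, 30.90, 10.30, 51.50]
χ² = (29−10.30)²/10.30 + (14−30.90)²/30.90 + (21−10.30)²/10.30 + (39−51.50)²/51.50 = 57.3430
df = 3
p-value (upper-tail) = 0.00000
At α=0.01: p < α → reject H₀

reject H₀: yes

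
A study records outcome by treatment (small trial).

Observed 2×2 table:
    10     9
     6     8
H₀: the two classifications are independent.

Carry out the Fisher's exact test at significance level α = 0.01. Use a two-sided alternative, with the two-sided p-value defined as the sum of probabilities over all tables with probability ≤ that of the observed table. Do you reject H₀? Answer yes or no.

reject H₀: no

Margins: r₁=19, r₂=14, c₁=16, c₂=17, n=33
p_obs = C(19,10)·C(14,6)/C(33,16); sum pmf over tables with pmf ≤ p_obs
p-value (two-sided) = 0.72828
At α=0.01: p ≥ α → fail to reject H₀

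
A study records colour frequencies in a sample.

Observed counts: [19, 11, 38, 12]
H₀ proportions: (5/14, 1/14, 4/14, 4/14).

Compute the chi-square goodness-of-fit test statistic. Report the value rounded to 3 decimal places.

test statistic = 23.285

n = 80; E_i = n·p_i = [28.57, 5.71, 22.86, 22.86]
χ² = (19−28.57)²/28.57 + (11−5.71)²/5.71 + (38−22.86)²/22.86 + (12−22.86)²/22.86 = 23.2850
df = 3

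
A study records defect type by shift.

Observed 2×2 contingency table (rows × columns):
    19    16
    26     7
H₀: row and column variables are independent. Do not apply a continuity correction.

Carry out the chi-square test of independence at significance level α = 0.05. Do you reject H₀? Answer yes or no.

reject H₀: yes

Row totals [35, 33], col totals [45, 23], n=68
χ² = (19−23.16)²/23.16 + (16−11.84)²/11.84 + (26−21.84)²/21.84 + (7−11.16)²/11.16 = 4.5557
df = 1
p-value (upper-tail) = 0.03281
At α=0.05: p < α → reject H₀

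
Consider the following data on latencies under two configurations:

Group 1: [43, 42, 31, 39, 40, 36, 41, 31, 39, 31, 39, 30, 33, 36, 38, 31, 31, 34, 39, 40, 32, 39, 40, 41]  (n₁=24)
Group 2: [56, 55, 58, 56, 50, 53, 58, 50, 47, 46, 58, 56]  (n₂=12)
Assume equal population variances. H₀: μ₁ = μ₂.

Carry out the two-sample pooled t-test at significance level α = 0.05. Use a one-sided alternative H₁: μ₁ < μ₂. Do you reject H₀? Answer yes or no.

x̄₁=36.500, s₁=4.253, n₁=24
x̄₂=53.583, s₂=4.316, n₂=12
s_p² = [23·4.253² + 11·4.316²]/34 = 18.2623
SE = √(s_p²·(1/24+1/12)) = 1.5109
t = (36.500−53.583)/1.5109 = -11.3068
df = 34
p-value (one-sided, H₁ less) = 0.00000
At α=0.05: p < α → reject H₀

reject H₀: yes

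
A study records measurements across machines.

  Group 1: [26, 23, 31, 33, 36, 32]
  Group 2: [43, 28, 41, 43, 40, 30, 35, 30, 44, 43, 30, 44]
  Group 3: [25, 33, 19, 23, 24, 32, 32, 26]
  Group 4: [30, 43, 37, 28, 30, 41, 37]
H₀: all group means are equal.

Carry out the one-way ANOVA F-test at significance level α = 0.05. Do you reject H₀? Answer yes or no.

reject H₀: yes

Group means [30.17, 37.58, 26.75, 35.14], grand mean 33.091
SSB = Σnᵢ(x̄ᵢ−x̄)² = 644.620; SSW = ΣΣ(x−x̄ᵢ)² = 960.107
MSB = 644.620/3 = 214.8734; MSW = 960.107/29 = 33.1071
F = MSB/MSW = 6.4902
df = (3, 29)
p-value (upper-tail) = 0.00170
At α=0.05: p < α → reject H₀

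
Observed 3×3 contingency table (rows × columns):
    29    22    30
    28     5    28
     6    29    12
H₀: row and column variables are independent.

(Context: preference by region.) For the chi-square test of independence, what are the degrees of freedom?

degrees of freedom = 4

df = (r−1)(c−1) = (3−1)·(3−1) = 4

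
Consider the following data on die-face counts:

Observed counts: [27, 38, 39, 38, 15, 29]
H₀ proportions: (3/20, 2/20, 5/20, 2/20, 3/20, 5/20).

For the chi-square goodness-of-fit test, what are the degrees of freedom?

degrees of freedom = 5

df = k − 1 = 6 − 1 = 5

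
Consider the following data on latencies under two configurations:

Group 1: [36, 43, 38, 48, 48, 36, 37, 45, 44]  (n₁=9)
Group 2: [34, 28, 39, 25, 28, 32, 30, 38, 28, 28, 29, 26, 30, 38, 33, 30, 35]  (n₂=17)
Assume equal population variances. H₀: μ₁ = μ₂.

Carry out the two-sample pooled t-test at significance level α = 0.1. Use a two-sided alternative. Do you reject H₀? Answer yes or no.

reject H₀: yes

x̄₁=41.667, s₁=4.975, n₁=9
x̄₂=31.235, s₂=4.294, n₂=17
s_p² = [8·4.975² + 16·4.294²]/24 = 20.5441
SE = √(s_p²·(1/9+1/17)) = 1.8685
t = (41.667−31.235)/1.8685 = 5.5829
df = 24
p-value (two-sided) = 0.00001
At α=0.1: p < α → reject H₀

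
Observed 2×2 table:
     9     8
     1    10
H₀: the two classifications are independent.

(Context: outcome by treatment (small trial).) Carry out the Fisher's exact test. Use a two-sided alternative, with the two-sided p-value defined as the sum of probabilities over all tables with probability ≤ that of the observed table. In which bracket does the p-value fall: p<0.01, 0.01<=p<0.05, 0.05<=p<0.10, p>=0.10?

Margins: r₁=17, r₂=11, c₁=10, c₂=18, n=28
p_obs = C(17,9)·C(11,1)/C(28,10); sum pmf over tables with pmf ≤ p_obs
p-value (two-sided) = 0.04074
→ bracket: 0.01<=p<0.05

p-value bracket: 0.01<=p<0.05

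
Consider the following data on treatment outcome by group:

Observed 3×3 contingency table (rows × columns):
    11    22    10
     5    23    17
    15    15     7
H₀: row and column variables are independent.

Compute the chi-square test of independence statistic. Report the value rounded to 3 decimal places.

test statistic = 10.746

Row totals [43, 45, 37], col totals [31, 60, 34], n=125
χ² = (11−10.66)²/10.66 + (22−20.64)²/20.64 + (10−11.70)²/11.70 + (5−11.16)²/11.16 + (23−21.60)²/21.60 + (17−12.24)²/12.24 + (15−9.18)²/9.18 + (15−17.76)²/17.76 + (7−10.06)²/10.06 = 10.7464
df = 4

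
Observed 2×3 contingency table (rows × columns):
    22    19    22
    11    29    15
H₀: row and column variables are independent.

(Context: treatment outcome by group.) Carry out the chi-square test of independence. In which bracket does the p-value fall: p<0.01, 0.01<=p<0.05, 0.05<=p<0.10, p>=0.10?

Row totals [63, 55], col totals [33, 48, 37], n=118
χ² = (22−17.62)²/17.62 + (19−25.63)²/25.63 + (22−19.75)²/19.75 + (11−15.38)²/15.38 + (29−22.37)²/22.37 + (15−17.25)²/17.25 = 6.5621
df = 2
p-value (upper-tail) = 0.03759
→ bracket: 0.01<=p<0.05

p-value bracket: 0.01<=p<0.05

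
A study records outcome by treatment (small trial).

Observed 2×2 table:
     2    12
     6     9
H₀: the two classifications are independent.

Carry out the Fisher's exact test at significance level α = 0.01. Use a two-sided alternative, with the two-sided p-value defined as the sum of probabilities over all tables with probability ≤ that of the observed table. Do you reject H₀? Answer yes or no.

reject H₀: no

Margins: r₁=14, r₂=15, c₁=8, c₂=21, n=29
p_obs = C(14,2)·C(15,6)/C(29,8); sum pmf over tables with pmf ≤ p_obs
p-value (two-sided) = 0.21476
At α=0.01: p ≥ α → fail to reject H₀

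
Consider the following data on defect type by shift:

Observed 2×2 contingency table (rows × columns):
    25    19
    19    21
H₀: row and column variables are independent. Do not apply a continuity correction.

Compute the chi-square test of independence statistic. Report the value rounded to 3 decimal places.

Row totals [44, 40], col totals [44, 40], n=84
χ² = (25−23.05)²/23.05 + (19−20.95)²/20.95 + (19−20.95)²/20.95 + (21−19.05)²/19.05 = 0.7294
df = 1

test statistic = 0.729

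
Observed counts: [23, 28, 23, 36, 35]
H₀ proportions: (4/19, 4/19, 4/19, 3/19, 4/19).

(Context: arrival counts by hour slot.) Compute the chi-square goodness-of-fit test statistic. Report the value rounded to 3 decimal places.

test statistic = 12.078

n = 145; E_i = n·p_i = [30.53, 30.53, 30.53, 22.89, 30.53]
χ² = (23−30.53)²/30.53 + (28−30.53)²/30.53 + (23−30.53)²/30.53 + (36−22.89)²/22.89 + (35−30.53)²/30.53 = 12.0776
df = 4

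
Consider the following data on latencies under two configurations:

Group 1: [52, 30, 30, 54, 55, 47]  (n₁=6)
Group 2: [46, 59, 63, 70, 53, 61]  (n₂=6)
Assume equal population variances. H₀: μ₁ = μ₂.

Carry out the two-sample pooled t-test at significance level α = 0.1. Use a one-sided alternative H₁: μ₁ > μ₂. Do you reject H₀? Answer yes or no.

reject H₀: no

x̄₁=44.667, s₁=11.690, n₁=6
x̄₂=58.667, s₂=8.311, n₂=6
s_p² = [5·11.690² + 5·8.311²]/10 = 102.8667
SE = √(s_p²·(1/6+1/6)) = 5.8557
t = (44.667−58.667)/5.8557 = -2.3908
df = 10
p-value (one-sided, H₁ greater) = 0.98105
At α=0.1: p ≥ α → fail to reject H₀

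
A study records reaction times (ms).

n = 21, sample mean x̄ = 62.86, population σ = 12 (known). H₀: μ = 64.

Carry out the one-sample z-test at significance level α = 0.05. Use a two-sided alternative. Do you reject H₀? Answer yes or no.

SE = σ/√n = 12/√21 = 2.6186
z = (x̄−μ₀)/SE = (62.86−64)/2.6186 = -0.4353
p-value (two-sided) = 0.66331
At α=0.05: p ≥ α → fail to reject H₀

reject H₀: no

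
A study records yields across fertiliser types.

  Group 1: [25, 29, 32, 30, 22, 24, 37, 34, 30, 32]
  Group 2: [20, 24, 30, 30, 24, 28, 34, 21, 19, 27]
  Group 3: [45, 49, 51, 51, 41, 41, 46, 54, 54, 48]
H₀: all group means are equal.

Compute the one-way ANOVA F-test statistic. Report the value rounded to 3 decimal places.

test statistic = 62.324

Group means [29.50, 25.70, 48.00], grand mean 34.400
SSB = Σnᵢ(x̄ᵢ−x̄)² = 2846.600; SSW = ΣΣ(x−x̄ᵢ)² = 616.600
MSB = 2846.600/2 = 1423.3000; MSW = 616.600/27 = 22.8370
F = MSB/MSW = 62.3242
df = (2, 27)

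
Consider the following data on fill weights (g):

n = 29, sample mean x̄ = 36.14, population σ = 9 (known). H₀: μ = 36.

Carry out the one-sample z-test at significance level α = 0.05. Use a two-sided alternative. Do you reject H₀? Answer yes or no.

SE = σ/√n = 9/√29 = 1.6713
z = (x̄−μ₀)/SE = (36.14−36)/1.6713 = 0.0838
p-value (two-sided) = 0.93324
At α=0.05: p ≥ α → fail to reject H₀

reject H₀: no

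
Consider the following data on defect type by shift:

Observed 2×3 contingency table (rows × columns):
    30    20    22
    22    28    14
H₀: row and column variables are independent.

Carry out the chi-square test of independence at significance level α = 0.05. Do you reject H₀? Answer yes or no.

reject H₀: no

Row totals [72, 64], col totals [52, 48, 36], n=136
χ² = (30−27.53)²/27.53 + (20−25.41)²/25.41 + (22−19.06)²/19.06 + (22−24.47)²/24.47 + (28−22.59)²/22.59 + (14−16.94)²/16.94 = 3.8847
df = 2
p-value (upper-tail) = 0.14336
At α=0.05: p ≥ α → fail to reject H₀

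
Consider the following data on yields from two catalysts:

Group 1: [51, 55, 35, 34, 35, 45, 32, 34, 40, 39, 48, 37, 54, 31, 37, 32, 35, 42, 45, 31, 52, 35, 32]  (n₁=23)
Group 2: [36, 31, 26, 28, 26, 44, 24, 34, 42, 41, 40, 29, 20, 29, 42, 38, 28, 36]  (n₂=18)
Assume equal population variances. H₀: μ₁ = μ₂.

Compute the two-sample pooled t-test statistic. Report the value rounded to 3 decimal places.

x̄₁=39.609, s₁=7.820, n₁=23
x̄₂=33.000, s₂=7.170, n₂=18
s_p² = [22·7.820² + 17·7.170²]/39 = 56.9097
SE = √(s_p²·(1/23+1/18)) = 2.3740
t = (39.609−33.000)/2.3740 = 2.7838
df = 39

test statistic = 2.784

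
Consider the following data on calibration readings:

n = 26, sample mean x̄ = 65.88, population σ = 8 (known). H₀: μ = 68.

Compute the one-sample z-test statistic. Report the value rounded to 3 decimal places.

test statistic = -1.351

SE = σ/√n = 8/√26 = 1.5689
z = (x̄−μ₀)/SE = (65.88−68)/1.5689 = -1.3512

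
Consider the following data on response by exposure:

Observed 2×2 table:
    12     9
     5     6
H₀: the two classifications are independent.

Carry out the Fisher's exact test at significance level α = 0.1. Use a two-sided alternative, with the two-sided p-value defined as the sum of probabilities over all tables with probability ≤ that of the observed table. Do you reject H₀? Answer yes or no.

reject H₀: no

Margins: r₁=21, r₂=11, c₁=17, c₂=15, n=32
p_obs = C(21,12)·C(11,5)/C(32,17); sum pmf over tables with pmf ≤ p_obs
p-value (two-sided) = 0.71195
At α=0.1: p ≥ α → fail to reject H₀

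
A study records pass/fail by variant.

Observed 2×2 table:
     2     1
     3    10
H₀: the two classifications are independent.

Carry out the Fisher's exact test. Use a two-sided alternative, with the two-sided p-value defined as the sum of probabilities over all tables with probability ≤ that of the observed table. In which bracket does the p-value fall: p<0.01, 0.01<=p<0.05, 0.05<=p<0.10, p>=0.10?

p-value bracket: p>=0.10

Margins: r₁=3, r₂=13, c₁=5, c₂=11, n=16
p_obs = C(3,2)·C(13,3)/C(16,5); sum pmf over tables with pmf ≤ p_obs
p-value (two-sided) = 0.21429
→ bracket: p>=0.10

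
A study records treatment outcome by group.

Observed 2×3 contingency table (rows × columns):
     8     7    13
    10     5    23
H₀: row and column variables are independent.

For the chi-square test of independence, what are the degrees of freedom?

degrees of freedom = 2

df = (r−1)(c−1) = (2−1)·(3−1) = 2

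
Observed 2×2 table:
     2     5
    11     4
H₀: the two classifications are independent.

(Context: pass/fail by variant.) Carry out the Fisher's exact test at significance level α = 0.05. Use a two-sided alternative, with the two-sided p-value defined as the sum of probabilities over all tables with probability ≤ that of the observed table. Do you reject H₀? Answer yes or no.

reject H₀: no

Margins: r₁=7, r₂=15, c₁=13, c₂=9, n=22
p_obs = C(7,2)·C(15,11)/C(22,13); sum pmf over tables with pmf ≤ p_obs
p-value (two-sided) = 0.07430
At α=0.05: p ≥ α → fail to reject H₀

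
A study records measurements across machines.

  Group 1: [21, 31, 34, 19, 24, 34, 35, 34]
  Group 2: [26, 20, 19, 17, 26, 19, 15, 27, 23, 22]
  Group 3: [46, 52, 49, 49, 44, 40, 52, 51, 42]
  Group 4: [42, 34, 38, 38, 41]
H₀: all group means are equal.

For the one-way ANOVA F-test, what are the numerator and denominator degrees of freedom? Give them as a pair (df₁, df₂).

degrees of freedom = [3, 28]

k = 4 groups, N = 32 total
df = (k−1, N−k) = (4−1, 32−4) = (3, 28)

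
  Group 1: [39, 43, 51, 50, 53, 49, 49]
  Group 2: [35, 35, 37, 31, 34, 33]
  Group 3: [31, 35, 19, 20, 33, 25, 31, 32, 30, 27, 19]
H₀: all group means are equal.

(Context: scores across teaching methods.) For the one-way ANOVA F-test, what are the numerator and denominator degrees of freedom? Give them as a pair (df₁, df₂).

k = 3 groups, N = 24 total
df = (k−1, N−k) = (3−1, 24−3) = (2, 21)

degrees of freedom = [2, 21]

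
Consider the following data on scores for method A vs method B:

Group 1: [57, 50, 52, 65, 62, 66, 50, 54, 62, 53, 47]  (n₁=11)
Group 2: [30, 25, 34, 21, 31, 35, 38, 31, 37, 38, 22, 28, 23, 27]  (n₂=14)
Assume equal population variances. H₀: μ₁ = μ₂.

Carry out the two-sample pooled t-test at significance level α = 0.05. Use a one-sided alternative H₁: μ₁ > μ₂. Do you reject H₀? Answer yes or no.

x̄₁=56.182, s₁=6.600, n₁=11
x̄₂=30.000, s₂=5.897, n₂=14
s_p² = [10·6.600² + 13·5.897²]/23 = 38.5929
SE = √(s_p²·(1/11+1/14)) = 2.5030
t = (56.182−30.000)/2.5030 = 10.4601
df = 23
p-value (one-sided, H₁ greater) = 0.00000
At α=0.05: p < α → reject H₀

reject H₀: yes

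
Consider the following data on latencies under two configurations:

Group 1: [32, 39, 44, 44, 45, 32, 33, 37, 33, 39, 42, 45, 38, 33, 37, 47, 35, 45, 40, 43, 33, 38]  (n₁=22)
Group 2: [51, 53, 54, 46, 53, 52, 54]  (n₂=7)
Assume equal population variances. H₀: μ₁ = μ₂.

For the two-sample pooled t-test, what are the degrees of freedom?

degrees of freedom = 27

df = n₁ + n₂ − 2 = 22 + 7 − 2 = 27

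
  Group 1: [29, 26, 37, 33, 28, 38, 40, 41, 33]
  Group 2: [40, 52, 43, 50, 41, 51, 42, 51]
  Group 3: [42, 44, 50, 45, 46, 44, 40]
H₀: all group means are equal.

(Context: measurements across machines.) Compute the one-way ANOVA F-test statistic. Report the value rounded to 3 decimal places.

test statistic = 16.435

Group means [33.89, 46.25, 44.43], grand mean 41.083
SSB = Σnᵢ(x̄ᵢ−x̄)² = 757.730; SSW = ΣΣ(x−x̄ᵢ)² = 484.103
MSB = 757.730/2 = 378.8651; MSW = 484.103/21 = 23.0525
F = MSB/MSW = 16.4349
df = (2, 21)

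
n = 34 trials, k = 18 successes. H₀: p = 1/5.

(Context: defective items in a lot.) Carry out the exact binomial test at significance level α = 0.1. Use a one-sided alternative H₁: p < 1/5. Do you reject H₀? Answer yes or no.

reject H₀: no

Exact binomial: n=34, k=18, p₀=1/5=0.2000
P(X≤18) from Σ C(n,i)·p₀^i·(1−p₀)^(n−i)
p-value (one-sided, H₁ less) = 1.00000
At α=0.1: p ≥ α → fail to reject H₀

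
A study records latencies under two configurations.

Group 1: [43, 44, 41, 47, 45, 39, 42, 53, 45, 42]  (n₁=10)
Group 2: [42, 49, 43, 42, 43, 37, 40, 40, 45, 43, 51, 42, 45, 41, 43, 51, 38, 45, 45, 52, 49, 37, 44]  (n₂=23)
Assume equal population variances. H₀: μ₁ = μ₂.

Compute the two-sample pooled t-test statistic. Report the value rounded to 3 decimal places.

x̄₁=44.100, s₁=3.872, n₁=10
x̄₂=43.783, s₂=4.295, n₂=23
s_p² = [9·3.872² + 22·4.295²]/31 = 17.4456
SE = √(s_p²·(1/10+1/23)) = 1.5821
t = (44.100−43.783)/1.5821 = 0.2006
df = 31

test statistic = 0.201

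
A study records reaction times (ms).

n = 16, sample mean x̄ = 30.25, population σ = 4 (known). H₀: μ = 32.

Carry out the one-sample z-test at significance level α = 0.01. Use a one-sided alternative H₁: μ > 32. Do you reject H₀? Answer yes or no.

SE = σ/√n = 4/√16 = 1.0000
z = (x̄−μ₀)/SE = (30.25−32)/1.0000 = -1.7500
p-value (one-sided, H₁ greater) = 0.95994
At α=0.01: p ≥ α → fail to reject H₀

reject H₀: no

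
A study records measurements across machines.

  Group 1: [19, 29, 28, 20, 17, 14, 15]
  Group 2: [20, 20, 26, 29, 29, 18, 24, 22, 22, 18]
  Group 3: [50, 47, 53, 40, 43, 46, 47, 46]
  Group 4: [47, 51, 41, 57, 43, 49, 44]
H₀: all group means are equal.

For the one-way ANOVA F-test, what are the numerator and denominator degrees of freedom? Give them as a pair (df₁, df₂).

k = 4 groups, N = 32 total
df = (k−1, N−k) = (4−1, 32−4) = (3, 28)

degrees of freedom = [3, 28]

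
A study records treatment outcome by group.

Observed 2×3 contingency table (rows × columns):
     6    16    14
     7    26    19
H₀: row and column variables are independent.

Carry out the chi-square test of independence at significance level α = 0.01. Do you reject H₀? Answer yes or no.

Row totals [36, 52], col totals [13, 42, 33], n=88
χ² = (6−5.32)²/5.32 + (16−17.18)²/17.18 + (14−13.50)²/13.50 + (7−7.68)²/7.68 + (26−24.82)²/24.82 + (19−19.50)²/19.50 = 0.3168
df = 2
p-value (upper-tail) = 0.85349
At α=0.01: p ≥ α → fail to reject H₀

reject H₀: no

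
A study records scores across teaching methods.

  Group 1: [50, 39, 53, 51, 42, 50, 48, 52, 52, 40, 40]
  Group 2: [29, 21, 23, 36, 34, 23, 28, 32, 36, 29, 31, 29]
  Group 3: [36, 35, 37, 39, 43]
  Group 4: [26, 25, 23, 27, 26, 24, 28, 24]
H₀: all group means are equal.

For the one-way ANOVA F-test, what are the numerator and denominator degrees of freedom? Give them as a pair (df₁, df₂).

k = 4 groups, N = 36 total
df = (k−1, N−k) = (4−1, 36−4) = (3, 32)

degrees of freedom = [3, 32]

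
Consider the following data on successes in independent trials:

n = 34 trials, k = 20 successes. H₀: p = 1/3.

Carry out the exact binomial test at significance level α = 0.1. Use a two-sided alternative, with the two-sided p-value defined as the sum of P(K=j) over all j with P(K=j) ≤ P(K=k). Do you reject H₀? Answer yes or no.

reject H₀: yes

Exact binomial: n=34, k=20, p₀=1/3=0.3333
P(X=j) = C(n,j)·p₀^j·(1−p₀)^(n−j); p = Σ P(X=j) over j with P(X=j) ≤ P(X=20)
p-value (two-sided) = 0.00294
At α=0.1: p < α → reject H₀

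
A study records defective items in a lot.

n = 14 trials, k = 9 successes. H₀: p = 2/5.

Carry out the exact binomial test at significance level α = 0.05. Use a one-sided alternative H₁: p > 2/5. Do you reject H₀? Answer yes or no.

reject H₀: no

Exact binomial: n=14, k=9, p₀=2/5=0.4000
P(X≥9) from Σ C(n,i)·p₀^i·(1−p₀)^(n−i)
p-value (one-sided, H₁ greater) = 0.05832
At α=0.05: p ≥ α → fail to reject H₀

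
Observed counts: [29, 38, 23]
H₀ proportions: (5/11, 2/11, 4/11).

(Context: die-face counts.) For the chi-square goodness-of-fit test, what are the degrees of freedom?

df = k − 1 = 3 − 1 = 2

degrees of freedom = 2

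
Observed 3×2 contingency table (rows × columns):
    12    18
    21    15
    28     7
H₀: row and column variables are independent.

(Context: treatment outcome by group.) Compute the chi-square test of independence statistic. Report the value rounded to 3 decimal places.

Row totals [30, 36, 35], col totals [61, 40], n=101
χ² = (12−18.12)²/18.12 + (18−11.88)²/11.88 + (21−21.74)²/21.74 + (15−14.26)²/14.26 + (28−21.14)²/21.14 + (7−13.86)²/13.86 = 10.9051
df = 2

test statistic = 10.905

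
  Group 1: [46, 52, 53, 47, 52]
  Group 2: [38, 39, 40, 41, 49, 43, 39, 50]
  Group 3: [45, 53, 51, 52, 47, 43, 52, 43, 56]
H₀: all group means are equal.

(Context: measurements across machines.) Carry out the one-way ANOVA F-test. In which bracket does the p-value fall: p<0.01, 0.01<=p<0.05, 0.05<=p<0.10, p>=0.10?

p-value bracket: p<0.01

Group means [50.00, 42.38, 49.11], grand mean 46.864
SSB = Σnᵢ(x̄ᵢ−x̄)² = 255.827; SSW = ΣΣ(x−x̄ᵢ)² = 372.764
MSB = 255.827/2 = 127.9135; MSW = 372.764/19 = 19.6192
F = MSB/MSW = 6.5198
df = (2, 19)
p-value (upper-tail) = 0.00698
→ bracket: p<0.01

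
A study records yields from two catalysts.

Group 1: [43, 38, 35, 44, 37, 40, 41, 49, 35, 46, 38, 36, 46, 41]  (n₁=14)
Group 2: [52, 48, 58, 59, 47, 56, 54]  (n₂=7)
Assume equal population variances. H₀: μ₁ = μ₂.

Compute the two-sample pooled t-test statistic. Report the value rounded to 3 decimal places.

test statistic = -6.105

x̄₁=40.643, s₁=4.448, n₁=14
x̄₂=53.429, s₂=4.685, n₂=7
s_p² = [13·4.448² + 6·4.685²]/19 = 20.4699
SE = √(s_p²·(1/14+1/7)) = 2.0944
t = (40.643−53.429)/2.0944 = -6.1048
df = 19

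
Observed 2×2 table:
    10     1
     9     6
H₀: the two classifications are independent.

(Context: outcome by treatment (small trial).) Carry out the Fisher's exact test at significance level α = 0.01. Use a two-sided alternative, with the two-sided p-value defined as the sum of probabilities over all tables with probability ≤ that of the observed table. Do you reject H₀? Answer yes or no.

Margins: r₁=11, r₂=15, c₁=19, c₂=7, n=26
p_obs = C(11,10)·C(15,9)/C(26,19); sum pmf over tables with pmf ≤ p_obs
p-value (two-sided) = 0.17826
At α=0.01: p ≥ α → fail to reject H₀

reject H₀: no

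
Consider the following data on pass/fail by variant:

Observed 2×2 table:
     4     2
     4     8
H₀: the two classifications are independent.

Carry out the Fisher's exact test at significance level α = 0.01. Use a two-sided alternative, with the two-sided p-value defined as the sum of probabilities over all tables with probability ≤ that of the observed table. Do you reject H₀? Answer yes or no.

reject H₀: no

Margins: r₁=6, r₂=12, c₁=8, c₂=10, n=18
p_obs = C(6,4)·C(12,4)/C(18,8); sum pmf over tables with pmf ≤ p_obs
p-value (two-sided) = 0.32127
At α=0.01: p ≥ α → fail to reject H₀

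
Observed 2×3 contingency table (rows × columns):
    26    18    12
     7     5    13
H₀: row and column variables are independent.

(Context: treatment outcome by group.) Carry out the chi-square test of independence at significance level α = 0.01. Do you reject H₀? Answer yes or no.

reject H₀: no

Row totals [56, 25], col totals [33, 23, 25], n=81
χ² = (26−22.81)²/22.81 + (18−15.90)²/15.90 + (12−17.28)²/17.28 + (7−10.19)²/10.19 + (5−7.10)²/7.10 + (13−7.72)²/7.72 = 7.5721
df = 2
p-value (upper-tail) = 0.02268
At α=0.01: p ≥ α → fail to reject H₀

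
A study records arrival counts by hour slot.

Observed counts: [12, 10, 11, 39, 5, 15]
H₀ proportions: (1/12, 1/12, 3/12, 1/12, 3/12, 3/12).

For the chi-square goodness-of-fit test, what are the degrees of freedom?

degrees of freedom = 5

df = k − 1 = 6 − 1 = 5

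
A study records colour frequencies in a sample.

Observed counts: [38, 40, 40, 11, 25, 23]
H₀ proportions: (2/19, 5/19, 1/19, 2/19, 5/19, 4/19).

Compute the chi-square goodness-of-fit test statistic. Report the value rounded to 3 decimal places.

n = 177; E_i = n·p_i = [18.63, 46.58, 9.32, 18.63, 46.58, 37.26]
χ² = (38−18.63)²/18.63 + (40−46.58)²/46.58 + (40−9.32)²/9.32 + (11−18.63)²/18.63 + (25−46.58)²/46.58 + (23−37.26)²/37.26 = 140.7133
df = 5

test statistic = 140.713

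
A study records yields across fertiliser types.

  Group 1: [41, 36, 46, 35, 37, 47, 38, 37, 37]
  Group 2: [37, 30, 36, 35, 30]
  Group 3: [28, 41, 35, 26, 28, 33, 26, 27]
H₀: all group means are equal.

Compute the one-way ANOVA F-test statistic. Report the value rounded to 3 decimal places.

Group means [39.33, 33.60, 30.50], grand mean 34.818
SSB = Σnᵢ(x̄ᵢ−x̄)² = 340.073; SSW = ΣΣ(x−x̄ᵢ)² = 401.200
MSB = 340.073/2 = 170.0364; MSW = 401.200/19 = 21.1158
F = MSB/MSW = 8.0526
df = (2, 19)

test statistic = 8.053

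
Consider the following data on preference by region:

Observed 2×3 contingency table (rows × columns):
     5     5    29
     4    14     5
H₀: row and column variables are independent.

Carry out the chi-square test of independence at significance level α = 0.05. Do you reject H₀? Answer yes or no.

reject H₀: yes

Row totals [39, 23], col totals [9, 19, 34], n=62
χ² = (5−5.66)²/5.66 + (5−11.95)²/11.95 + (29−21.39)²/21.39 + (4−3.34)²/3.34 + (14−7.05)²/7.05 + (5−12.61)²/12.61 = 18.4126
df = 2
p-value (upper-tail) = 0.00010
At α=0.05: p < α → reject H₀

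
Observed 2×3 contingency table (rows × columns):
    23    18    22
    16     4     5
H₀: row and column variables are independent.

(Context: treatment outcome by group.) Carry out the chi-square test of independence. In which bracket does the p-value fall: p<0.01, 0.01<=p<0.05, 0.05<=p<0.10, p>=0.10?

p-value bracket: 0.05<=p<0.10

Row totals [63, 25], col totals [39, 22, 27], n=88
χ² = (23−27.92)²/27.92 + (18−15.75)²/15.75 + (22−19.33)²/19.33 + (16−11.08)²/11.08 + (4−6.25)²/6.25 + (5−7.67)²/7.67 = 5.4824
df = 2
p-value (upper-tail) = 0.06449
→ bracket: 0.05<=p<0.10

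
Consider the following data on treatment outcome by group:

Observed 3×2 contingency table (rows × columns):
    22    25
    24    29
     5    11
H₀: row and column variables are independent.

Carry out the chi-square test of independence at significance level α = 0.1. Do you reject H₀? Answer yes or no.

Row totals [47, 53, 16], col totals [51, 65], n=116
χ² = (22−20.66)²/20.66 + (25−26.34)²/26.34 + (24−23.30)²/23.30 + (29−29.70)²/29.70 + (5−7.03)²/7.03 + (11−8.97)²/8.97 = 1.2416
df = 2
p-value (upper-tail) = 0.53751
At α=0.1: p ≥ α → fail to reject H₀

reject H₀: no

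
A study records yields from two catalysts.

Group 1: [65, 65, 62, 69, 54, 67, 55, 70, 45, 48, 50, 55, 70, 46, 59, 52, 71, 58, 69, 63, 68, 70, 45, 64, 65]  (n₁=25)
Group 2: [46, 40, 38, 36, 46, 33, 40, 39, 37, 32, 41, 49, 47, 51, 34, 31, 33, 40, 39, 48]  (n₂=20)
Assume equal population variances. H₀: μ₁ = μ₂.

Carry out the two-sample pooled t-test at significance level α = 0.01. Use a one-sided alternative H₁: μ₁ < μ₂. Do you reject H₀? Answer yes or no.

x̄₁=60.200, s₁=8.765, n₁=25
x̄₂=40.000, s₂=6.061, n₂=20
s_p² = [24·8.765² + 19·6.061²]/43 = 59.1163
SE = √(s_p²·(1/25+1/20)) = 2.3066
t = (60.200−40.000)/2.3066 = 8.7574
df = 43
p-value (one-sided, H₁ less) = 1.00000
At α=0.01: p ≥ α → fail to reject H₀

reject H₀: no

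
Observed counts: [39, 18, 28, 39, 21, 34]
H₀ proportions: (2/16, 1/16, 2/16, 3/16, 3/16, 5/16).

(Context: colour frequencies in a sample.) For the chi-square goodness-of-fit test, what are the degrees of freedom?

degrees of freedom = 5

df = k − 1 = 6 − 1 = 5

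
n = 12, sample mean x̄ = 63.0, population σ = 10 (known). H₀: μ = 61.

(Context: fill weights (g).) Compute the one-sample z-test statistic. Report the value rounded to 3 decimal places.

SE = σ/√n = 10/√12 = 2.8868
z = (x̄−μ₀)/SE = (63.0−61)/2.8868 = 0.6928

test statistic = 0.693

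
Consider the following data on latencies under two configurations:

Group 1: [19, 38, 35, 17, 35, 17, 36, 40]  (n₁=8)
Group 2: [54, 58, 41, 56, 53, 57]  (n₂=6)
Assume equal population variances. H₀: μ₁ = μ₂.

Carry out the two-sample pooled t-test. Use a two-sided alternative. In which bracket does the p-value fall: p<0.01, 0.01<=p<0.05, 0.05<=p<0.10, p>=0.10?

x̄₁=29.625, s₁=10.056, n₁=8
x̄₂=53.167, s₂=6.242, n₂=6
s_p² = [7·10.056² + 5·6.242²]/12 = 75.2257
SE = √(s_p²·(1/8+1/6)) = 4.6841
t = (29.625−53.167)/4.6841 = -5.0259
df = 12
p-value (two-sided) = 0.00030
→ bracket: p<0.01

p-value bracket: p<0.01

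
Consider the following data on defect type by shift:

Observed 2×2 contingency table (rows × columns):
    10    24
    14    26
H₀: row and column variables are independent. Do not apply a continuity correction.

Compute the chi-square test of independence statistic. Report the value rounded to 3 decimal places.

test statistic = 0.262

Row totals [34, 40], col totals [24, 50], n=74
χ² = (10−11.03)²/11.03 + (24−22.97)²/22.97 + (14−12.97)²/12.97 + (26−27.03)²/27.03 = 0.2619
df = 1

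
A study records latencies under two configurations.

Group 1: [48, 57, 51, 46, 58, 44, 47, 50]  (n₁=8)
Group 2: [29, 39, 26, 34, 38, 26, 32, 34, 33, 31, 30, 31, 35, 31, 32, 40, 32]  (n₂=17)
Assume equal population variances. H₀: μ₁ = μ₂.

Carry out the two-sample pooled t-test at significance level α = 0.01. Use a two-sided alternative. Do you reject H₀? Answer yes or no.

x̄₁=50.125, s₁=5.055, n₁=8
x̄₂=32.529, s₂=3.955, n₂=17
s_p² = [7·5.055² + 16·3.955²]/23 = 18.6570
SE = √(s_p²·(1/8+1/17)) = 1.8519
t = (50.125−32.529)/1.8519 = 9.5013
df = 23
p-value (two-sided) = 0.00000
At α=0.01: p < α → reject H₀

reject H₀: yes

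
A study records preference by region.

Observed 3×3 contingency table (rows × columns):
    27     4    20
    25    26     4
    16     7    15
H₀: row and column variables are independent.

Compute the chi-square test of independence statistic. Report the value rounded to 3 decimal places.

Row totals [51, 55, 38], col totals [68, 37, 39], n=144
χ² = (27−24.08)²/24.08 + (4−13.10)²/13.10 + (20−13.81)²/13.81 + (25−25.97)²/25.97 + (26−14.13)²/14.13 + (4−14.90)²/14.90 + (16−17.94)²/17.94 + (7−9.76)²/9.76 + (15−10.29)²/10.29 = 30.5704
df = 4

test statistic = 30.570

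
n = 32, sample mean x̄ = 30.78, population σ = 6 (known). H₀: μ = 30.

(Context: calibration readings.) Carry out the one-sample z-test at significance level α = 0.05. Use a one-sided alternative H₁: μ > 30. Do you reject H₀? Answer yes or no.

SE = σ/√n = 6/√32 = 1.0607
z = (x̄−μ₀)/SE = (30.78−30)/1.0607 = 0.7354
p-value (one-sided, H₁ greater) = 0.23105
At α=0.05: p ≥ α → fail to reject H₀

reject H₀: no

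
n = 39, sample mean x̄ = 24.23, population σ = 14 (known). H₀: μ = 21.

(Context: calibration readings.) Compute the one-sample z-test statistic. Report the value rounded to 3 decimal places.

SE = σ/√n = 14/√39 = 2.2418
z = (x̄−μ₀)/SE = (24.23−21)/2.2418 = 1.4408

test statistic = 1.441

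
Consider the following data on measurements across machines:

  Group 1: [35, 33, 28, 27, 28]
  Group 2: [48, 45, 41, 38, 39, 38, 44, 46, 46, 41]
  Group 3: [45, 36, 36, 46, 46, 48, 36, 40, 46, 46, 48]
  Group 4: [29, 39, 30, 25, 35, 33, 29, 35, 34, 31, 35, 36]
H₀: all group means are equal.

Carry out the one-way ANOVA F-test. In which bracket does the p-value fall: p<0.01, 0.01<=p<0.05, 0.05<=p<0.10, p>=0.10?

p-value bracket: p<0.01

Group means [30.20, 42.60, 43.00, 32.58], grand mean 37.921
SSB = Σnᵢ(x̄ᵢ−x̄)² = 1142.646; SSW = ΣΣ(x−x̄ᵢ)² = 582.117
MSB = 1142.646/3 = 380.8822; MSW = 582.117/34 = 17.1211
F = MSB/MSW = 22.2464
df = (3, 34)
p-value (upper-tail) = 0.00000
→ bracket: p<0.01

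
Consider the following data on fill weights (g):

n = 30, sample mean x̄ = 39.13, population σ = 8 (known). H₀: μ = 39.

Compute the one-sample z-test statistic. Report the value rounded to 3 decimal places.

SE = σ/√n = 8/√30 = 1.4606
z = (x̄−μ₀)/SE = (39.13−39)/1.4606 = 0.0890

test statistic = 0.089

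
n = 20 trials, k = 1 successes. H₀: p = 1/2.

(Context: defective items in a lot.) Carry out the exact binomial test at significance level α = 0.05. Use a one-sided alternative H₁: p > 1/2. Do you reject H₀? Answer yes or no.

Exact binomial: n=20, k=1, p₀=1/2=0.5000
P(X≥1) from Σ C(n,i)·p₀^i·(1−p₀)^(n−i)
p-value (one-sided, H₁ greater) = 1.00000
At α=0.05: p ≥ α → fail to reject H₀

reject H₀: no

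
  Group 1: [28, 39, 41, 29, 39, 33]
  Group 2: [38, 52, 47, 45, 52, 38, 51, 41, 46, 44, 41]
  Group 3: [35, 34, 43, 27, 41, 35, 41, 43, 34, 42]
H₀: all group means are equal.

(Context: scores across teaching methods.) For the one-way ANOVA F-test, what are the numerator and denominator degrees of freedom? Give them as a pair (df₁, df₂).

k = 3 groups, N = 27 total
df = (k−1, N−k) = (3−1, 27−3) = (2, 24)

degrees of freedom = [2, 24]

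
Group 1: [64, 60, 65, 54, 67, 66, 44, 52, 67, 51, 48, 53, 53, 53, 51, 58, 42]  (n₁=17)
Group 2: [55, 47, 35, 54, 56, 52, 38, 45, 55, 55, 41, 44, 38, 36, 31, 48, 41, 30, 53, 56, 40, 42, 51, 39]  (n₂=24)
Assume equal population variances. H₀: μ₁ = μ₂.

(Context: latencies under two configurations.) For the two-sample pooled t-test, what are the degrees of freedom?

df = n₁ + n₂ − 2 = 17 + 24 − 2 = 39

degrees of freedom = 39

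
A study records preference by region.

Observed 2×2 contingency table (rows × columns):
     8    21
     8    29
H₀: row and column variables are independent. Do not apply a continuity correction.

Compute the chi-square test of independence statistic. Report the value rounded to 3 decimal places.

test statistic = 0.315

Row totals [29, 37], col totals [16, 50], n=66
χ² = (8−7.03)²/7.03 + (21−21.97)²/21.97 + (8−8.97)²/8.97 + (29−28.03)²/28.03 = 0.3149
df = 1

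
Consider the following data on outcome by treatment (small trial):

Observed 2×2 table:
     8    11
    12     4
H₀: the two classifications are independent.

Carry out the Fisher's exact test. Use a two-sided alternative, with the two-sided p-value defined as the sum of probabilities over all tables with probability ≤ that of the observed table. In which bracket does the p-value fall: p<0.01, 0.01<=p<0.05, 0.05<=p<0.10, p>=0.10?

Margins: r₁=19, r₂=16, c₁=20, c₂=15, n=35
p_obs = C(19,8)·C(16,12)/C(35,20); sum pmf over tables with pmf ≤ p_obs
p-value (two-sided) = 0.08656
→ bracket: 0.05<=p<0.10

p-value bracket: 0.05<=p<0.10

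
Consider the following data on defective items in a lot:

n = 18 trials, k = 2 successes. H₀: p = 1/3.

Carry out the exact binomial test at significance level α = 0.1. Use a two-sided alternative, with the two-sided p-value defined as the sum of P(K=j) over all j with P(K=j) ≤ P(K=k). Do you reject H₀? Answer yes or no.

reject H₀: yes

Exact binomial: n=18, k=2, p₀=1/3=0.3333
P(X=j) = C(n,j)·p₀^j·(1−p₀)^(n−j); p = Σ P(X=j) over j with P(X=j) ≤ P(X=2)
p-value (two-sided) = 0.04708
At α=0.1: p < α → reject H₀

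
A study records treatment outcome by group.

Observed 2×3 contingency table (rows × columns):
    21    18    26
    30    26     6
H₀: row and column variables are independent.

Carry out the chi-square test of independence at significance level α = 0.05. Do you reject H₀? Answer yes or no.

reject H₀: yes

Row totals [65, 62], col totals [51, 44, 32], n=127
χ² = (21−26.10)²/26.10 + (18−22.52)²/22.52 + (26−16.38)²/16.38 + (30−24.90)²/24.90 + (26−21.48)²/21.48 + (6−15.62)²/15.62 = 15.4806
df = 2
p-value (upper-tail) = 0.00043
At α=0.05: p < α → reject H₀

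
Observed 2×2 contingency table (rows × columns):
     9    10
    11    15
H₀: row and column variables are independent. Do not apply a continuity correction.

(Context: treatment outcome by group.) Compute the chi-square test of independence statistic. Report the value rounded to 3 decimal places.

test statistic = 0.114

Row totals [19, 26], col totals [20, 25], n=45
χ² = (9−8.44)²/8.44 + (10−10.56)²/10.56 + (11−11.56)²/11.56 + (15−14.44)²/14.44 = 0.1139
df = 1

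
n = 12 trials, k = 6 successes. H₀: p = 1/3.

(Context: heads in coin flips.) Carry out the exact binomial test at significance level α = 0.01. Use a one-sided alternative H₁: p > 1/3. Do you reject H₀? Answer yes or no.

reject H₀: no

Exact binomial: n=12, k=6, p₀=1/3=0.3333
P(X≥6) from Σ C(n,i)·p₀^i·(1−p₀)^(n−i)
p-value (one-sided, H₁ greater) = 0.17772
At α=0.01: p ≥ α → fail to reject H₀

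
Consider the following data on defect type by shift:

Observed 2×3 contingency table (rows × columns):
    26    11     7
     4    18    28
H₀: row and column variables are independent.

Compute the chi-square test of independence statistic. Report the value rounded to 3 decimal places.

test statistic = 30.163

Row totals [44, 50], col totals [30, 29, 35], n=94
χ² = (26−14.04)²/14.04 + (11−13.57)²/13.57 + (7−16.38)²/16.38 + (4−15.96)²/15.96 + (18−15.43)²/15.43 + (28−18.62)²/18.62 = 30.1629
df = 2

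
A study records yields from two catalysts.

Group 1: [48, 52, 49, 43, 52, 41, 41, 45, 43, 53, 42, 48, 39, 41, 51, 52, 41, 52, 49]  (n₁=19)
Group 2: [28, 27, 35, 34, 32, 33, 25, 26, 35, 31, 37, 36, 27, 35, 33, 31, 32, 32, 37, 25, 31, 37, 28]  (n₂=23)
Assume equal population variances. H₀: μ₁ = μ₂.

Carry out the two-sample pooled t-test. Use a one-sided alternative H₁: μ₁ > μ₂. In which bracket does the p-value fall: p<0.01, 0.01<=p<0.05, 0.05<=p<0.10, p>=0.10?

p-value bracket: p<0.01

x̄₁=46.421, s₁=4.857, n₁=19
x̄₂=31.609, s₂=3.928, n₂=23
s_p² = [18·4.857² + 22·3.928²]/40 = 19.1027
SE = √(s_p²·(1/19+1/23)) = 1.3550
t = (46.421−31.609)/1.3550 = 10.9318
df = 40
p-value (one-sided, H₁ greater) = 0.00000
→ bracket: p<0.01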